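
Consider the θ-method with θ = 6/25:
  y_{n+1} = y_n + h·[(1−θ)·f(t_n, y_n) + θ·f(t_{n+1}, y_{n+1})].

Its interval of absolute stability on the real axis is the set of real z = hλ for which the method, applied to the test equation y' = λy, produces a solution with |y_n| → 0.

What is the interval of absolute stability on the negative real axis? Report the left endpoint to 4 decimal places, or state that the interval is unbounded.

z∈(-3.8462,0).

With y'=λy (z=hλ):
  y_{n+1} = y_n + z·[19/25·y_n + 6/25·y_{n+1}] ⇒ (1 − 6/25z)y_{n+1} = (1 + 19/25z)y_n
  ⇒ R(z) = (1 + 19/25z)/(1 − 6/25z).

Find x<0 with |R(x)|<1.
x=-0.81: |R|=0.3218
R=−1: 1+19/25x = −1+6/25x ⇒ -13/25x=2 ⇒ x=2/(-13/25)=-3.8462
Confirm numerically:
  x=-2.602: |R|=0.60174 <1
  x=-2.474: |R|=0.55230 <1
  x=-2.014: |R|=0.35773 <1
  x=-4.150: |R|=1.07916 >1
  x=-4.082: |R|=1.06195 >1
  x=-3.968: |R|=1.03245 >1
Interval (-3.8462, 0).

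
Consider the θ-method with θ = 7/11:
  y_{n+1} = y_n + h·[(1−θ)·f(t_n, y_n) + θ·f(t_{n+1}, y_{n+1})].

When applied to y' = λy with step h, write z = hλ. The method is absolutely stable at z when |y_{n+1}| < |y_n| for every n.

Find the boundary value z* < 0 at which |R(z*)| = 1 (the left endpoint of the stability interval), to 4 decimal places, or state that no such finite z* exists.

With y'=λy (z=hλ):
  y_{n+1} = y_n + z·[4/11·y_n + 7/11·y_{n+1}] ⇒ (1 − 7/11z)y_{n+1} = (1 + 4/11z)y_n
  R(z) = (1 + 4/11z)/(1 − 7/11z).

Need |R(x)|<1, x<0.
x=-0.51: |R|=0.6150
x=-2: |R|=0.1200
x=-10: |R|=0.3580
x=-100: |R|=0.5471
θ=7/11≥1/2 ⇒ |1+4/11x|<|1−7/11x| ∀x<0 ⇒ interval (−∞,0).

unbounded; (−∞, 0).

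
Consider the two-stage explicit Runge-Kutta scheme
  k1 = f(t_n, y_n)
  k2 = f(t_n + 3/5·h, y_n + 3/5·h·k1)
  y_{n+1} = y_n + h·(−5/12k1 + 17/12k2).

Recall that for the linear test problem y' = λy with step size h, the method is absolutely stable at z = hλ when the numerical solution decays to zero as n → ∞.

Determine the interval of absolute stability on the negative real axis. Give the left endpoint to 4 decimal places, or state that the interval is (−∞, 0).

Test eqn y'=λy, z=hλ:
  k1=λy_n ⇒ h·k1=z·y_n;  k2=λ(1+3/5z)y_n ⇒ h·k2=z(1+3/5z)y_n
  y_{n+1}/y_n = 1 − 5/12z + 17/12z(1+3/5z) = 1 + z + 17/20z²
  ⇒ R(z) = 1 + z + 17/20z².

Solve |R(x)|<1 on ℝ⁻.
x=-1.02: |R|=0.8643
R=1: x+17/20x²=0 ⇒ x=−20/17=-1.1765; min R=1−1/(4·17/20)=0.7059>−1
Confirm numerically:
  x=-1.091: |R|=0.92074 <1
  x=-0.874: |R|=0.77529 <1
  x=-0.868: |R|=0.77241 <1
  x=-0.628: |R|=0.70723 <1
  x=-1.773: |R|=1.89900 >1
  x=-1.331: |R|=1.17483 >1
Interval (-1.1765, 0).

z∈(-1.1765,0).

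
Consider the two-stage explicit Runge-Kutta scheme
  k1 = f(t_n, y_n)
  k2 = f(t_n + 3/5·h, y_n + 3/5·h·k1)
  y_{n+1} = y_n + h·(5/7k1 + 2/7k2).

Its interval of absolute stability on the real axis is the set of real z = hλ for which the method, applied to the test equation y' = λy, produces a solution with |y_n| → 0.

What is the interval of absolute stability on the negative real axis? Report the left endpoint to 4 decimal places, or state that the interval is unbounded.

With y'=λy (z=hλ):
  k1=λy_n ⇒ h·k1=z·y_n;  k2=λ(1+3/5z)y_n ⇒ h·k2=z(1+3/5z)y_n
  y_{n+1}/y_n = 1 + 5/7z + 2/7z(1+3/5z) = 1 + z + 6/35z²
  so R(z) = 1 + z + 6/35z².

Boundary: |R(x)|=1, x<0.
x=-1.78: |R|=0.2368
R=1: x+6/35x²=0 ⇒ x=−35/6=-5.8333; min R=1−1/(4·6/35)=-0.4583>−1
Confirm numerically:
  x=-4.625: |R|=0.04196 <1
  x=-3.964: |R|=0.27029 <1
  x=-3.571: |R|=0.38494 <1
  x=-6.105: |R|=1.28432 >1
  x=-5.924: |R|=1.09208 >1
Stable set (-5.8333, 0).

(-5.8333, 0).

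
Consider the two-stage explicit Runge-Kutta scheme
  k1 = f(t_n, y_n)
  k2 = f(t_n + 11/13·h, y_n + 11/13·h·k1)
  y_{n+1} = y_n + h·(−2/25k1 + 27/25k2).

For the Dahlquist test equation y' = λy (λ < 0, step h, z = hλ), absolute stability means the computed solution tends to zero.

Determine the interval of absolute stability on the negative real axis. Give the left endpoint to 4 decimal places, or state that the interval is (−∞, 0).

z∈(-1.0943,0).

On y'=λy, z=hλ:
  k1=λy_n ⇒ h·k1=z·y_n;  k2=λ(1+11/13z)y_n ⇒ h·k2=z(1+11/13z)y_n
  y_{n+1}/y_n = 1 − 2/25z + 27/25z(1+11/13z) = 1 + z + 297/325z²
  Hence R(z) = 1 + z + 297/325z².

Need |R(x)|<1, x<0.
x=-1.57: |R|=1.6825
R=1: x+297/325x²=0 ⇒ x=−325/297=-1.0943; min R=1−1/(4·297/325)=0.7264>−1
Confirm numerically:
  x=-1.023: |R|=0.93337 <1
  x=-0.870: |R|=0.82169 <1
  x=-0.537: |R|=0.72652 <1
  x=-0.484: |R|=0.73007 <1
  x=-1.670: |R|=1.87863 >1
  x=-1.460: |R|=1.48795 >1
  x=-1.209: |R|=1.12675 >1
Interval (-1.0943, 0).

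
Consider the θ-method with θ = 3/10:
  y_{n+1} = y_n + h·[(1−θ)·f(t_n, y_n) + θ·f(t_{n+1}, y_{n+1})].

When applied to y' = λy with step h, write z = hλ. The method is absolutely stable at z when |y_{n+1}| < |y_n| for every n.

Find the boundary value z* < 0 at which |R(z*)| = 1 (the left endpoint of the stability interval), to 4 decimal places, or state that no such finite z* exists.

With y'=λy (z=hλ):
  y_{n+1} = y_n + z·[7/10·y_n + 3/10·y_{n+1}] ⇒ (1 − 3/10z)y_{n+1} = (1 + 7/10z)y_n
  ⇒ R(z) = (1 + 7/10z)/(1 − 3/10z).

Find x<0 with |R(x)|<1.
x=-0.41: |R|=0.6349
R=−1: 1+7/10x = −1+3/10x ⇒ -2/5x=2 ⇒ x=2/(-2/5)=-5.0000
Confirm numerically:
  x=-4.726: |R|=0.95467 <1
  x=-4.156: |R|=0.84974 <1
  x=-3.602: |R|=0.73123 <1
  x=-5.597: |R|=1.08913 >1
  x=-5.355: |R|=1.05448 >1
  x=-5.228: |R|=1.03551 >1
So |R|<1 on (-5.0000, 0).

z* = -5.0000.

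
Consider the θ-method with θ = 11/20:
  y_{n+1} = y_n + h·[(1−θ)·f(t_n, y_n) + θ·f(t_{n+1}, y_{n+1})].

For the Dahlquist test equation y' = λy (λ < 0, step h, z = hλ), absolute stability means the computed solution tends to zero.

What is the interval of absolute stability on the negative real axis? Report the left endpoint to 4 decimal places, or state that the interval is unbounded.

(−∞, 0) — no finite endpoint.

On y'=λy, z=hλ:
  y_{n+1} = y_n + z·[9/20·y_n + 11/20·y_{n+1}] ⇒ (1 − 11/20z)y_{n+1} = (1 + 9/20z)y_n
  so R(z) = (1 + 9/20z)/(1 − 11/20z).

Solve |R(x)|<1 on ℝ⁻.
x=-1.1: |R|=0.3146
x=-2: |R|=0.0476
x=-10: |R|=0.5385
x=-100: |R|=0.7857
θ=11/20≥1/2 ⇒ |1+9/20x|<|1−11/20x| ∀x<0 ⇒ stable on all of ℝ⁻.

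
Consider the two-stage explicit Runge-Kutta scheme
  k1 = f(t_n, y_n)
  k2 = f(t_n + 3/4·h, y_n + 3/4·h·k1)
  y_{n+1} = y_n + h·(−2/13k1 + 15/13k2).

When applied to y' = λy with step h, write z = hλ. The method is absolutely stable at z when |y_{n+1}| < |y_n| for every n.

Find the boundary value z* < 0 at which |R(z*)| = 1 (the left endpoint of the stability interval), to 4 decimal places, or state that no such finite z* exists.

With y'=λy (z=hλ):
  k1=λy_n ⇒ h·k1=z·y_n;  k2=λ(1+3/4z)y_n ⇒ h·k2=z(1+3/4z)y_n
  y_{n+1}/y_n = 1 − 2/13z + 15/13z(1+3/4z) = 1 + z + 45/52z²
  R(z) = 1 + z + 45/52z².

Boundary: |R(x)|=1, x<0.
x=-1.07: |R|=0.9208
R=1: x+45/52x²=0 ⇒ x=−52/45=-1.1556; min R=1−1/(4·45/52)=0.7111>−1
Confirm numerically:
  x=-1.130: |R|=0.97501 <1
  x=-0.988: |R|=0.85674 <1
  x=-0.583: |R|=0.71113 <1
  x=-0.463: |R|=0.72251 <1
  x=-1.661: |R|=1.72653 >1
  x=-1.557: |R|=1.54091 >1
  x=-1.257: |R|=1.11035 >1
Stable set (-1.1556, 0).

left endpoint -1.1556.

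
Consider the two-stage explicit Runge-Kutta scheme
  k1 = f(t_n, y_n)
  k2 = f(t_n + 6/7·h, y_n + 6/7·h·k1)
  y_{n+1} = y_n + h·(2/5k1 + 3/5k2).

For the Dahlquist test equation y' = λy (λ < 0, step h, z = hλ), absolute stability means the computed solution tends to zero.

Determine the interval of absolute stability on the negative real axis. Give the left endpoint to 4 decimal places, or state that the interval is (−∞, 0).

z∈(-1.9444,0).

With y'=λy (z=hλ):
  k1=λy_n ⇒ h·k1=z·y_n;  k2=λ(1+6/7z)y_n ⇒ h·k2=z(1+6/7z)y_n
  y_{n+1}/y_n = 1 + 2/5z + 3/5z(1+6/7z) = 1 + z + 18/35z²
  Hence R(z) = 1 + z + 18/35z².

Solve |R(x)|<1 on ℝ⁻.
x=-0.43: |R|=0.6651
R=1: x+18/35x²=0 ⇒ x=−35/18=-1.9444; min R=1−1/(4·18/35)=0.5139>−1
Confirm numerically:
  x=-1.876: |R|=0.93396 <1
  x=-0.881: |R|=0.51817 <1
  x=-0.783: |R|=0.53230 <1
  x=-2.429: |R|=1.60531 >1
  x=-2.188: |R|=1.27406 >1
So |R|<1 on (-1.9444, 0).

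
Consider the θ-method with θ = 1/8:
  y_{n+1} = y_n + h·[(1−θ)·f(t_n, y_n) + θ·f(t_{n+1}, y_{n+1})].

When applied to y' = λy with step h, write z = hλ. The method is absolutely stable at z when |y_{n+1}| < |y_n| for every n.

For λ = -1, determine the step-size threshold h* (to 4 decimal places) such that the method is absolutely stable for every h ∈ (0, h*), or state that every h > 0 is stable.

Test eqn y'=λy, z=hλ:
  y_{n+1} = y_n + z·[7/8·y_n + 1/8·y_{n+1}] ⇒ (1 − 1/8z)y_{n+1} = (1 + 7/8z)y_n
  R(z) = (1 + 7/8z)/(1 − 1/8z).

Need |R(x)|<1, x<0.
x=-0.93: |R|=0.1669
R=−1: 1+7/8x = −1+1/8x ⇒ -3/4x=2 ⇒ x=2/(-3/4)=-2.6667
Confirm numerically:
  x=-2.562: |R|=0.94054 <1
  x=-2.533: |R|=0.92386 <1
  x=-2.348: |R|=0.81523 <1
  x=-1.668: |R|=0.38022 <1
  x=-2.836: |R|=1.09376 >1
  x=-2.736: |R|=1.03875 >1
So |R|<1 on (-2.6667, 0).

(-2.6667,0); λ=-1 ⇒ h* = (8/3)/1 = 2.6667.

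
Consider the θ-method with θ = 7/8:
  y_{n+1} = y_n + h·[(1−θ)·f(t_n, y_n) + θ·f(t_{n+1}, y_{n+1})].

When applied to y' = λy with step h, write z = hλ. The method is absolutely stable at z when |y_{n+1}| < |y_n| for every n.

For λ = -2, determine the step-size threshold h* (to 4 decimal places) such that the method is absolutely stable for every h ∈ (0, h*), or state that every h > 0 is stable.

On y'=λy, z=hλ:
  y_{n+1} = y_n + z·[1/8·y_n + 7/8·y_{n+1}] ⇒ (1 − 7/8z)y_{n+1} = (1 + 1/8z)y_n
  R(z) = (1 + 1/8z)/(1 − 7/8z).

Boundary: |R(x)|=1, x<0.
x=-1.61: |R|=0.3316
x=-2: |R|=0.2727
x=-10: |R|=0.0256
x=-100: |R|=0.1299
θ=7/8≥1/2 ⇒ |1+1/8x|<|1−7/8x| ∀x<0 ⇒ unbounded interval.

(−∞, 0) — no finite endpoint. Any h>0 works for λ=-2.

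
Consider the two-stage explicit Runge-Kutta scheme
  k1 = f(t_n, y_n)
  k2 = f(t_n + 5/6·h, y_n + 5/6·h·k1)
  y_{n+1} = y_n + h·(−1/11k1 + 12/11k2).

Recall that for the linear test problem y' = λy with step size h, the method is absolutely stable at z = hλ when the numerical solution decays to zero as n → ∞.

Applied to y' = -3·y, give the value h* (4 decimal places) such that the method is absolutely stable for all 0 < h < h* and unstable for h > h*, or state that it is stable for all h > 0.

(-1.1000,0); λ=-3 ⇒ h* = (11/10)/3 = 0.3667.

Set f=λy, z=hλ:
  k1=λy_n ⇒ h·k1=z·y_n;  k2=λ(1+5/6z)y_n ⇒ h·k2=z(1+5/6z)y_n
  y_{n+1}/y_n = 1 − 1/11z + 12/11z(1+5/6z) = 1 + z + 10/11z²
  R(z) = 1 + z + 10/11z².

Boundary: |R(x)|=1, x<0.
x=-0.71: |R|=0.7483
R=1: x+10/11x²=0 ⇒ x=−11/10=-1.1000; min R=1−1/(4·10/11)=0.7250>−1
Confirm numerically:
  x=-0.893: |R|=0.83195 <1
  x=-0.868: |R|=0.81693 <1
  x=-0.544: |R|=0.72503 <1
  x=-1.559: |R|=1.65053 >1
  x=-1.531: |R|=1.59987 >1
Stable set (-1.1000, 0).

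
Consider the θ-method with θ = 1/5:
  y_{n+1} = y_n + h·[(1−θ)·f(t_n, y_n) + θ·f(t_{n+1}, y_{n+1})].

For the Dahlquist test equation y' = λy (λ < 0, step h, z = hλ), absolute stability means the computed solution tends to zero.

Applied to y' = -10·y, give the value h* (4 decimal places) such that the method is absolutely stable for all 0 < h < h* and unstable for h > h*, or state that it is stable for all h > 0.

With y'=λy (z=hλ):
  y_{n+1} = y_n + z·[4/5·y_n + 1/5·y_{n+1}] ⇒ (1 − 1/5z)y_{n+1} = (1 + 4/5z)y_n
  so R(z) = (1 + 4/5z)/(1 − 1/5z).

Find x<0 with |R(x)|<1.
x=-0.88: |R|=0.2517
R=−1: 1+4/5x = −1+1/5x ⇒ -3/5x=2 ⇒ x=2/(-3/5)=-3.3333
Confirm numerically:
  x=-3.171: |R|=0.94040 <1
  x=-1.805: |R|=0.32623 <1
  x=-1.615: |R|=0.22071 <1
  x=-3.895: |R|=1.18943 >1
  x=-3.647: |R|=1.10882 >1
  x=-3.638: |R|=1.10581 >1
Stable set (-3.3333, 0).

(-3.3333,0); λ=-10 ⇒ h* = (10/3)/10 = 0.3333.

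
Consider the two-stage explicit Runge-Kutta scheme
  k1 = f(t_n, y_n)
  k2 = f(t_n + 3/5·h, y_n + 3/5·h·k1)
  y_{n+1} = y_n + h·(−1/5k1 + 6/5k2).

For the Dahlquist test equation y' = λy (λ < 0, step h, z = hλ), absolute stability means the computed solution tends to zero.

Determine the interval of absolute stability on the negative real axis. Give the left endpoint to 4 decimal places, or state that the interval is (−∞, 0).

Set f=λy, z=hλ:
  k1=λy_n ⇒ h·k1=z·y_n;  k2=λ(1+3/5z)y_n ⇒ h·k2=z(1+3/5z)y_n
  y_{n+1}/y_n = 1 − 1/5z + 6/5z(1+3/5z) = 1 + z + 18/25z²
  so R(z) = 1 + z + 18/25z².

Need |R(x)|<1, x<0.
x=-1.45: |R|=1.0638
R=1: x+18/25x²=0 ⇒ x=−25/18=-1.3889; min R=1−1/(4·18/25)=0.6528>−1
Confirm numerically:
  x=-1.122: |R|=0.78440 <1
  x=-0.867: |R|=0.67422 <1
  x=-0.823: |R|=0.66468 <1
  x=-0.808: |R|=0.66206 <1
  x=-1.819: |R|=1.56331 >1
  x=-1.809: |R|=1.54719 >1
Stable set (-1.3889, 0).

z∈(-1.3889,0).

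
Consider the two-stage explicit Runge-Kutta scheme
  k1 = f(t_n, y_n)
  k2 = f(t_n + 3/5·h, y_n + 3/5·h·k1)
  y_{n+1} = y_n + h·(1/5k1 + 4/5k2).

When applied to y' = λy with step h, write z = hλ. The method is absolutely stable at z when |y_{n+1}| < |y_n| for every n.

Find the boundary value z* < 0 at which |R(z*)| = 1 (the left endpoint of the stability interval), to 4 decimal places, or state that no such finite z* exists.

z* = -2.0833.

Test eqn y'=λy, z=hλ:
  k1=λy_n ⇒ h·k1=z·y_n;  k2=λ(1+3/5z)y_n ⇒ h·k2=z(1+3/5z)y_n
  y_{n+1}/y_n = 1 + 1/5z + 4/5z(1+3/5z) = 1 + z + 12/25z²
  Hence R(z) = 1 + z + 12/25z².

Solve |R(x)|<1 on ℝ⁻.
x=-1.02: |R|=0.4794
R=1: x+12/25x²=0 ⇒ x=−25/12=-2.0833; min R=1−1/(4·12/25)=0.4792>−1
Confirm numerically:
  x=-1.673: |R|=0.67049 <1
  x=-1.457: |R|=0.56197 <1
  x=-1.288: |R|=0.50829 <1
  x=-0.891: |R|=0.49006 <1
  x=-2.551: |R|=1.57265 >1
  x=-2.539: |R|=1.55533 >1
  x=-2.291: |R|=1.22837 >1
Stable set (-2.0833, 0).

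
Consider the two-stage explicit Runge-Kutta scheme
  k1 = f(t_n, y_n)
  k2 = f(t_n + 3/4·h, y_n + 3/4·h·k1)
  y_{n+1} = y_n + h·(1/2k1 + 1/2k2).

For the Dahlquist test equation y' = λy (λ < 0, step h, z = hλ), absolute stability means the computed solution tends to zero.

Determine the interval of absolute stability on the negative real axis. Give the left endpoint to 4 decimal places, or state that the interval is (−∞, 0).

z∈(-2.6667,0).

Set f=λy, z=hλ:
  k1=λy_n ⇒ h·k1=z·y_n;  k2=λ(1+3/4z)y_n ⇒ h·k2=z(1+3/4z)y_n
  y_{n+1}/y_n = 1 + 1/2z + 1/2z(1+3/4z) = 1 + z + 3/8z²
  ⇒ R(z) = 1 + z + 3/8z².

Find x<0 with |R(x)|<1.
x=-0.88: |R|=0.4104
R=1: x+3/8x²=0 ⇒ x=−8/3=-2.6667; min R=1−1/(4·3/8)=0.3333>−1
Confirm numerically:
  x=-2.140: |R|=0.57735 <1
  x=-1.513: |R|=0.34544 <1
  x=-1.399: |R|=0.33495 <1
  x=-3.020: |R|=1.40015 >1
  x=-2.688: |R|=1.02150 >1
So |R|<1 on (-2.6667, 0).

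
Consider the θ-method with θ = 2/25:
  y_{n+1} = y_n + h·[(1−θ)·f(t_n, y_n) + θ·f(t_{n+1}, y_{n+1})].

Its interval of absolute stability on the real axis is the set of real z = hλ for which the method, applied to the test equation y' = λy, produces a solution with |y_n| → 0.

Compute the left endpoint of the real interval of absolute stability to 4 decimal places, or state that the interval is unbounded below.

left endpoint -2.3810.

Set f=λy, z=hλ:
  y_{n+1} = y_n + z·[23/25·y_n + 2/25·y_{n+1}] ⇒ (1 − 2/25z)y_{n+1} = (1 + 23/25z)y_n
  R(z) = (1 + 23/25z)/(1 − 2/25z).

Find x<0 with |R(x)|<1.
x=-1.67: |R|=0.4732
R=−1: 1+23/25x = −1+2/25x ⇒ -21/25x=2 ⇒ x=2/(-21/25)=-2.3810
Confirm numerically:
  x=-1.801: |R|=0.57419 <1
  x=-1.505: |R|=0.34327 <1
  x=-1.032: |R|=0.04670 <1
  x=-2.720: |R|=1.23390 >1
  x=-2.693: |R|=1.21566 >1
  x=-2.412: |R|=1.02186 >1
Interval (-2.3810, 0).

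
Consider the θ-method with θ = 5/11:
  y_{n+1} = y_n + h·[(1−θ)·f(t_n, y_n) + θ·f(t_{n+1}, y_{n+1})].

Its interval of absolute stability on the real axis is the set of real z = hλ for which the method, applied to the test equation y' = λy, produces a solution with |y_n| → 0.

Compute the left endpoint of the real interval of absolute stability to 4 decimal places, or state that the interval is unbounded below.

With y'=λy (z=hλ):
  y_{n+1} = y_n + z·[6/11·y_n + 5/11·y_{n+1}] ⇒ (1 − 5/11z)y_{n+1} = (1 + 6/11z)y_n
  so R(z) = (1 + 6/11z)/(1 − 5/11z).

Boundary: |R(x)|=1, x<0.
x=-0.49: |R|=0.5993
R=−1: 1+6/11x = −1+5/11x ⇒ -1/11x=2 ⇒ x=2/(-1/11)=-22.0000
Confirm numerically:
  x=-21.084: |R|=0.99213 <1
  x=-16.941: |R|=0.94714 <1
  x=-13.812: |R|=0.89773 <1
  x=-10.869: |R|=0.82966 <1
  x=-22.569: |R|=1.00459 >1
  x=-22.289: |R|=1.00236 >1
  x=-22.243: |R|=1.00199 >1
Stable set (-22.0000, 0).

left endpoint -22.0000.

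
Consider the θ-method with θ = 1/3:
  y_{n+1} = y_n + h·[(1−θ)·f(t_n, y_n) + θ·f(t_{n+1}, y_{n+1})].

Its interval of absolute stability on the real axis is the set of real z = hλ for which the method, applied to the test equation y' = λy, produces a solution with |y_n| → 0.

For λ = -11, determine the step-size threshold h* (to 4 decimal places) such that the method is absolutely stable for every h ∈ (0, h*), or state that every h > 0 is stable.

(-6.0000,0); λ=-11 ⇒ h* = (6)/11 = 0.5455.

On y'=λy, z=hλ:
  y_{n+1} = y_n + z·[2/3·y_n + 1/3·y_{n+1}] ⇒ (1 − 1/3z)y_{n+1} = (1 + 2/3z)y_n
  ⇒ R(z) = (1 + 2/3z)/(1 − 1/3z).

Solve |R(x)|<1 on ℝ⁻.
x=-1.31: |R|=0.0882
R=−1: 1+2/3x = −1+1/3x ⇒ -1/3x=2 ⇒ x=2/(-1/3)=-6.0000
Confirm numerically:
  x=-5.045: |R|=0.88129 <1
  x=-5.016: |R|=0.87725 <1
  x=-4.641: |R|=0.82214 <1
  x=-2.505: |R|=0.36512 <1
  x=-6.327: |R|=1.03506 >1
  x=-6.248: |R|=1.02682 >1
  x=-6.103: |R|=1.01131 >1
So |R|<1 on (-6.0000, 0).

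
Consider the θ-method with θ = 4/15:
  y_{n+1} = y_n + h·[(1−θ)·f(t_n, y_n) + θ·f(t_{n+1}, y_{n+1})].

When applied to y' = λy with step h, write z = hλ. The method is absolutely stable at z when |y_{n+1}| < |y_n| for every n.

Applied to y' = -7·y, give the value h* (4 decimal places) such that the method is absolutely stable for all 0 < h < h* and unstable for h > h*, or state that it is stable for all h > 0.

(-4.2857,0); λ=-7 ⇒ h* = (30/7)/7 = 0.6122.

Set f=λy, z=hλ:
  y_{n+1} = y_n + z·[11/15·y_n + 4/15·y_{n+1}] ⇒ (1 − 4/15z)y_{n+1} = (1 + 11/15z)y_n
  Hence R(z) = (1 + 11/15z)/(1 − 4/15z).

Find x<0 with |R(x)|<1.
x=-1.03: |R|=0.1919
R=−1: 1+11/15x = −1+4/15x ⇒ -7/15x=2 ⇒ x=2/(-7/15)=-4.2857
Confirm numerically:
  x=-3.884: |R|=0.90791 <1
  x=-3.252: |R|=0.74165 <1
  x=-2.464: |R|=0.48696 <1
  x=-2.042: |R|=0.32208 <1
  x=-4.681: |R|=1.08205 >1
  x=-4.584: |R|=1.06263 >1
So |R|<1 on (-4.2857, 0).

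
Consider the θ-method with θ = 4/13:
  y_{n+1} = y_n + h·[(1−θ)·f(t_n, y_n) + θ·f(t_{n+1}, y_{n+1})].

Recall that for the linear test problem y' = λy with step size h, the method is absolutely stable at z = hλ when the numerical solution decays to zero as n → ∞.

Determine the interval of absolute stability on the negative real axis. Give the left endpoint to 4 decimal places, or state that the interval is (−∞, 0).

Set f=λy, z=hλ:
  y_{n+1} = y_n + z·[9/13·y_n + 4/13·y_{n+1}] ⇒ (1 − 4/13z)y_{n+1} = (1 + 9/13z)y_n
  Hence R(z) = (1 + 9/13z)/(1 − 4/13z).

Boundary: |R(x)|=1, x<0.
x=-0.81: |R|=0.3516
R=−1: 1+9/13x = −1+4/13x ⇒ -5/13x=2 ⇒ x=2/(-5/13)=-5.2000
Confirm numerically:
  x=-3.986: |R|=0.79028 <1
  x=-3.819: |R|=0.75580 <1
  x=-2.916: |R|=0.53698 <1
  x=-2.425: |R|=0.38877 <1
  x=-5.658: |R|=1.06427 >1
  x=-5.451: |R|=1.03606 >1
  x=-5.428: |R|=1.03284 >1
So |R|<1 on (-5.2000, 0).

z∈(-5.2000,0).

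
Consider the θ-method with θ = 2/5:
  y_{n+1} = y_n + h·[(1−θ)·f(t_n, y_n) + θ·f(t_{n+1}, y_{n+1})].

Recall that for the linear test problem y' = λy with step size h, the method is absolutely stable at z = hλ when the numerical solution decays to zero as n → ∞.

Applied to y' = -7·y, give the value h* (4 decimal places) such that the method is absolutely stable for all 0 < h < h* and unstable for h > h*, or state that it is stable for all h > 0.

On y'=λy, z=hλ:
  y_{n+1} = y_n + z·[3/5·y_n + 2/5·y_{n+1}] ⇒ (1 − 2/5z)y_{n+1} = (1 + 3/5z)y_n
  R(z) = (1 + 3/5z)/(1 − 2/5z).

Need |R(x)|<1, x<0.
x=-0.86: |R|=0.3601
R=−1: 1+3/5x = −1+2/5x ⇒ -1/5x=2 ⇒ x=2/(-1/5)=-10.0000
Confirm numerically:
  x=-9.806: |R|=0.99212 <1
  x=-6.588: |R|=0.81228 <1
  x=-6.571: |R|=0.81099 <1
  x=-4.857: |R|=0.65047 <1
  x=-10.317: |R|=1.01237 >1
  x=-10.261: |R|=1.01023 >1
So |R|<1 on (-10.0000, 0).

(-10.0000,0); λ=-7 ⇒ h* = (10)/7 = 1.4286.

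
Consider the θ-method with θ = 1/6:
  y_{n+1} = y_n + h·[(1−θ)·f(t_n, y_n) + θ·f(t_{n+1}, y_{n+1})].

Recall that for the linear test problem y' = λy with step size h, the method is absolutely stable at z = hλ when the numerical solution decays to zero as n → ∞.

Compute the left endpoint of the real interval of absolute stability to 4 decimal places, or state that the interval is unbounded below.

left endpoint -3.0000.

Test eqn y'=λy, z=hλ:
  y_{n+1} = y_n + z·[5/6·y_n + 1/6·y_{n+1}] ⇒ (1 − 1/6z)y_{n+1} = (1 + 5/6z)y_n
  R(z) = (1 + 5/6z)/(1 − 1/6z).

Find x<0 with |R(x)|<1.
x=-1.11: |R|=0.0633
R=−1: 1+5/6x = −1+1/6x ⇒ -2/3x=2 ⇒ x=2/(-2/3)=-3.0000
Confirm numerically:
  x=-2.602: |R|=0.81493 <1
  x=-2.336: |R|=0.68138 <1
  x=-1.877: |R|=0.42973 <1
  x=-1.248: |R|=0.03311 <1
  x=-3.575: |R|=1.24021 >1
  x=-3.487: |R|=1.20533 >1
  x=-3.336: |R|=1.14396 >1
Stable set (-3.0000, 0).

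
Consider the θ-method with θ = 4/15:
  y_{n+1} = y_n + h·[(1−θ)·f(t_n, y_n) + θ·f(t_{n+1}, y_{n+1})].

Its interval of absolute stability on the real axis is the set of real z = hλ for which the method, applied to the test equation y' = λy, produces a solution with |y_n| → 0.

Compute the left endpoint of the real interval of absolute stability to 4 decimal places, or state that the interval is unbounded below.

left endpoint -4.2857.

On y'=λy, z=hλ:
  y_{n+1} = y_n + z·[11/15·y_n + 4/15·y_{n+1}] ⇒ (1 − 4/15z)y_{n+1} = (1 + 11/15z)y_n
  ⇒ R(z) = (1 + 11/15z)/(1 − 4/15z).

Find x<0 with |R(x)|<1.
x=-0.81: |R|=0.3339
R=−1: 1+11/15x = −1+4/15x ⇒ -7/15x=2 ⇒ x=2/(-7/15)=-4.2857
Confirm numerically:
  x=-3.716: |R|=0.86646 <1
  x=-3.473: |R|=0.80309 <1
  x=-2.781: |R|=0.59681 <1
  x=-4.594: |R|=1.06466 >1
  x=-4.503: |R|=1.04607 >1
So |R|<1 on (-4.2857, 0).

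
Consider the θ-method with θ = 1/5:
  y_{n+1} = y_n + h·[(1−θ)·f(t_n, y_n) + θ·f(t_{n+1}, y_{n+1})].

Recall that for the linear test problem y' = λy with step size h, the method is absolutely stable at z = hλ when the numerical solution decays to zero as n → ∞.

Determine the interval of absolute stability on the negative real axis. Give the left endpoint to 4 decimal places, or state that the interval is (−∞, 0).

Test eqn y'=λy, z=hλ:
  y_{n+1} = y_n + z·[4/5·y_n + 1/5·y_{n+1}] ⇒ (1 − 1/5z)y_{n+1} = (1 + 4/5z)y_n
  so R(z) = (1 + 4/5z)/(1 − 1/5z).

Boundary: |R(x)|=1, x<0.
x=-1.19: |R|=0.0388
R=−1: 1+4/5x = −1+1/5x ⇒ -3/5x=2 ⇒ x=2/(-3/5)=-3.3333
Confirm numerically:
  x=-2.653: |R|=0.73331 <1
  x=-2.296: |R|=0.57346 <1
  x=-2.090: |R|=0.47391 <1
  x=-3.765: |R|=1.14775 >1
  x=-3.442: |R|=1.03862 >1
Stable set (-3.3333, 0).

(-3.3333, 0).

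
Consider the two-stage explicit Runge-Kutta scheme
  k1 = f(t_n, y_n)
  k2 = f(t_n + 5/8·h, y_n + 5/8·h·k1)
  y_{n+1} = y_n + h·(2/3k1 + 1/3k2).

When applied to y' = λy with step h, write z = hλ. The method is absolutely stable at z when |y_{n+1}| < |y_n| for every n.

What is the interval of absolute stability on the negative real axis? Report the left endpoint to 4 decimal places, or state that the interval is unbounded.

Set f=λy, z=hλ:
  k1=λy_n ⇒ h·k1=z·y_n;  k2=λ(1+5/8z)y_n ⇒ h·k2=z(1+5/8z)y_n
  y_{n+1}/y_n = 1 + 2/3z + 1/3z(1+5/8z) = 1 + z + 5/24z²
  so R(z) = 1 + z + 5/24z².

Find x<0 with |R(x)|<1.
x=-0.35: |R|=0.6755
R=1: x+5/24x²=0 ⇒ x=−24/5=-4.8000; min R=1−1/(4·5/24)=-0.2000>−1
Confirm numerically:
  x=-3.878: |R|=0.25510 <1
  x=-3.716: |R|=0.16080 <1
  x=-3.361: |R|=0.00760 <1
  x=-5.185: |R|=1.41588 >1
  x=-4.978: |R|=1.18460 >1
  x=-4.961: |R|=1.16640 >1
So |R|<1 on (-4.8000, 0).

z∈(-4.8000,0).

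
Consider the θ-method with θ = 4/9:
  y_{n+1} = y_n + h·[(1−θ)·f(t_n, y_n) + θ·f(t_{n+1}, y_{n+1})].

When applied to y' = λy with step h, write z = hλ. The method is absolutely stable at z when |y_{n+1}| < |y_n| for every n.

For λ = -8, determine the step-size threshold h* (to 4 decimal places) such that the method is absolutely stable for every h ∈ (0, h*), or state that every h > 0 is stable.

(-18.0000,0); λ=-8 ⇒ h* = (18)/8 = 2.2500.

Test eqn y'=λy, z=hλ:
  y_{n+1} = y_n + z·[5/9·y_n + 4/9·y_{n+1}] ⇒ (1 − 4/9z)y_{n+1} = (1 + 5/9z)y_n
  R(z) = (1 + 5/9z)/(1 − 4/9z).

Boundary: |R(x)|=1, x<0.
x=-1.53: |R|=0.0893
R=−1: 1+5/9x = −1+4/9x ⇒ -1/9x=2 ⇒ x=2/(-1/9)=-18.0000
Confirm numerically:
  x=-15.862: |R|=0.97049 <1
  x=-14.952: |R|=0.95570 <1
  x=-10.661: |R|=0.85789 <1
  x=-18.493: |R|=1.00594 >1
  x=-18.449: |R|=1.00542 >1
  x=-18.191: |R|=1.00234 >1
So |R|<1 on (-18.0000, 0).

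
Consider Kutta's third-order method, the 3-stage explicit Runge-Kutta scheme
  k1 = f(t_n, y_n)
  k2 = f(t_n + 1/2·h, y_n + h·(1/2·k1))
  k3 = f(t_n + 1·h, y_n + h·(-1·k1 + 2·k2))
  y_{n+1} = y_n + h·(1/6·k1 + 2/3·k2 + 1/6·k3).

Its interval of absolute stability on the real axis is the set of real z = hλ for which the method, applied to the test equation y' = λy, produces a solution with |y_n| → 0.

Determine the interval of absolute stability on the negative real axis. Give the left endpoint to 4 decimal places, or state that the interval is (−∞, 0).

With y'=λy (z=hλ):
  order 3, 3-stage ⇒ R(z)=1+z+z^2/2+z^3/6
  (e.g. R(-1.49)=0.06873, |R|=0.06873)

Solve |R(x)|<1 on ℝ⁻.
x=-1.49: |R|=0.0687
|R(-2.12)|=0.4608 |R(-0.62)|=0.5325 |R(-0.55)|=0.5735
Bisect:
  x_lo=-3.0224 |R|=2.0565  x_hi=-0.2526 |R|=0.7766
  mid=-1.63749 |R|=0.02859 →hi
  mid=-2.32996 |R|=0.72371 →hi
  mid=-2.67619 |R|=1.28966 →lo
  mid=-2.50307 |R|=0.98416 →hi
  mid=-2.58963 |R|=1.13096 →lo
  mid=-2.54635 |R|=1.05611 →lo
  mid=-2.52471 |R|=1.01978 →lo
  mid=-2.51389 |R|=1.00188 →lo
  ...
  [-2.51288,-2.51271] ⇒ x*=-2.5127
So |R|<1 on (-2.5127, 0).

(-2.5127, 0).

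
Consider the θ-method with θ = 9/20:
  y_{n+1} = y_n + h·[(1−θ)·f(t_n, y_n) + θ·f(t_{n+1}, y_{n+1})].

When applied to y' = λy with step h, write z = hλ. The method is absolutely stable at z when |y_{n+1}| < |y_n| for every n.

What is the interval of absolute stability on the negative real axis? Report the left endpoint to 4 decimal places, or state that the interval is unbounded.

Test eqn y'=λy, z=hλ:
  y_{n+1} = y_n + z·[11/20·y_n + 9/20·y_{n+1}] ⇒ (1 − 9/20z)y_{n+1} = (1 + 11/20z)y_n
  Hence R(z) = (1 + 11/20z)/(1 − 9/20z).

Boundary: |R(x)|=1, x<0.
x=-1.47: |R|=0.1153
R=−1: 1+11/20x = −1+9/20x ⇒ -1/10x=2 ⇒ x=2/(-1/10)=-20.0000
Confirm numerically:
  x=-19.506: |R|=0.99495 <1
  x=-11.888: |R|=0.87224 <1
  x=-8.170: |R|=0.74703 <1
  x=-20.569: |R|=1.00555 >1
  x=-20.361: |R|=1.00355 >1
Stable set (-20.0000, 0).

z∈(-20.0000,0).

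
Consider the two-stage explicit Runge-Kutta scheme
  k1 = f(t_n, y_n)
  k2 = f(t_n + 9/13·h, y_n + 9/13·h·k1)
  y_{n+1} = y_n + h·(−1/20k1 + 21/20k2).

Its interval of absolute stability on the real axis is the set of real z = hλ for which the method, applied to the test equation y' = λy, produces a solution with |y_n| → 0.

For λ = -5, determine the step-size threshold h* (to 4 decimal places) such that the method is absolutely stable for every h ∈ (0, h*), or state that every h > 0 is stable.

(-1.3757,0); λ=-5 ⇒ h* = (260/189)/5 = 0.2751.

Test eqn y'=λy, z=hλ:
  k1=λy_n ⇒ h·k1=z·y_n;  k2=λ(1+9/13z)y_n ⇒ h·k2=z(1+9/13z)y_n
  y_{n+1}/y_n = 1 − 1/20z + 21/20z(1+9/13z) = 1 + z + 189/260z²
  Hence R(z) = 1 + z + 189/260z².

Find x<0 with |R(x)|<1.
x=-0.92: |R|=0.6953
R=1: x+189/260x²=0 ⇒ x=−260/189=-1.3757; min R=1−1/(4·189/260)=0.6561>−1
Confirm numerically:
  x=-1.181: |R|=0.83288 <1
  x=-1.049: |R|=0.75091 <1
  x=-0.895: |R|=0.68728 <1
  x=-0.714: |R|=0.65658 <1
  x=-1.638: |R|=1.31237 >1
  x=-1.632: |R|=1.30410 >1
Stable set (-1.3757, 0).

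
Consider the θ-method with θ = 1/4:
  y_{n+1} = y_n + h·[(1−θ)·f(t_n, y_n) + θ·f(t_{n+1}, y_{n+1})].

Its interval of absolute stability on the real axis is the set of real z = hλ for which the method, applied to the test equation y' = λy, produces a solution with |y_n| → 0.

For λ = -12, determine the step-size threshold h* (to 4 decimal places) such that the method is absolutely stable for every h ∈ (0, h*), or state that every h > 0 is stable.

(-4.0000,0); λ=-12 ⇒ h* = (4)/12 = 0.3333.

Test eqn y'=λy, z=hλ:
  y_{n+1} = y_n + z·[3/4·y_n + 1/4·y_{n+1}] ⇒ (1 − 1/4z)y_{n+1} = (1 + 3/4z)y_n
  ⇒ R(z) = (1 + 3/4z)/(1 − 1/4z).

Boundary: |R(x)|=1, x<0.
x=-1.74: |R|=0.2125
R=−1: 1+3/4x = −1+1/4x ⇒ -1/2x=2 ⇒ x=2/(-1/2)=-4.0000
Confirm numerically:
  x=-3.896: |R|=0.97366 <1
  x=-3.395: |R|=0.83638 <1
  x=-1.704: |R|=0.19495 <1
  x=-1.613: |R|=0.14947 <1
  x=-4.496: |R|=1.11676 >1
  x=-4.271: |R|=1.06553 >1
  x=-4.162: |R|=1.03970 >1
Interval (-4.0000, 0).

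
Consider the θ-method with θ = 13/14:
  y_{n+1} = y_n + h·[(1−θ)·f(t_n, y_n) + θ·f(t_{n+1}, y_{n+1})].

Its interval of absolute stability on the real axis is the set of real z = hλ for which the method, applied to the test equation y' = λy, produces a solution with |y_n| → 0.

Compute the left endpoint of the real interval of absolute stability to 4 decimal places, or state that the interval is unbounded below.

On y'=λy, z=hλ:
  y_{n+1} = y_n + z·[1/14·y_n + 13/14·y_{n+1}] ⇒ (1 − 13/14z)y_{n+1} = (1 + 1/14z)y_n
  R(z) = (1 + 1/14z)/(1 − 13/14z).

Need |R(x)|<1, x<0.
x=-1.18: |R|=0.4369
x=-2: |R|=0.3000
x=-10: |R|=0.0278
x=-100: |R|=0.0654
θ=13/14≥1/2 ⇒ |1+1/14x|<|1−13/14x| ∀x<0 ⇒ unbounded interval.

unbounded; (−∞, 0).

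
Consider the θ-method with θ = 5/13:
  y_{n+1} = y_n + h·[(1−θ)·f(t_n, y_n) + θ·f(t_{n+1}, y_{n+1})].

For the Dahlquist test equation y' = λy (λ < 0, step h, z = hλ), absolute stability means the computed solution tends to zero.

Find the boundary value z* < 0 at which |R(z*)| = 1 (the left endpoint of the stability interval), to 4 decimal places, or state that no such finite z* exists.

Test eqn y'=λy, z=hλ:
  y_{n+1} = y_n + z·[8/13·y_n + 5/13·y_{n+1}] ⇒ (1 − 5/13z)y_{n+1} = (1 + 8/13z)y_n
  Hence R(z) = (1 + 8/13z)/(1 − 5/13z).

Boundary: |R(x)|=1, x<0.
x=-1.58: |R|=0.0172
R=−1: 1+8/13x = −1+5/13x ⇒ -3/13x=2 ⇒ x=2/(-3/13)=-8.6667
Confirm numerically:
  x=-8.534: |R|=0.99285 <1
  x=-6.066: |R|=0.81994 <1
  x=-5.933: |R|=0.80778 <1
  x=-4.303: |R|=0.62072 <1
  x=-9.129: |R|=1.02365 >1
  x=-9.054: |R|=1.01994 >1
Interval (-8.6667, 0).

z* = -8.6667.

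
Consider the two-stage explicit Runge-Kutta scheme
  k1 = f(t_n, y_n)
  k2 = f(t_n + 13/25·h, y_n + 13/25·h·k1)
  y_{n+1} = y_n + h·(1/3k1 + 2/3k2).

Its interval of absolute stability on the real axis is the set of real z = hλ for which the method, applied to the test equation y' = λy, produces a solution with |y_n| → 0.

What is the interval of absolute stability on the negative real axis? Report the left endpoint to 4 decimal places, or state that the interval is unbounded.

On y'=λy, z=hλ:
  k1=λy_n ⇒ h·k1=z·y_n;  k2=λ(1+13/25z)y_n ⇒ h·k2=z(1+13/25z)y_n
  y_{n+1}/y_n = 1 + 1/3z + 2/3z(1+13/25z) = 1 + z + 26/75z²
  so R(z) = 1 + z + 26/75z².

Boundary: |R(x)|=1, x<0.
x=-1.05: |R|=0.3322
R=1: x+26/75x²=0 ⇒ x=−75/26=-2.8846; min R=1−1/(4·26/75)=0.2788>−1
Confirm numerically:
  x=-2.352: |R|=0.56573 <1
  x=-1.698: |R|=0.30151 <1
  x=-1.212: |R|=0.29723 <1
  x=-3.353: |R|=1.54444 >1
  x=-3.230: |R|=1.38674 >1
  x=-3.028: |R|=1.15051 >1
Stable set (-2.8846, 0).

z∈(-2.8846,0).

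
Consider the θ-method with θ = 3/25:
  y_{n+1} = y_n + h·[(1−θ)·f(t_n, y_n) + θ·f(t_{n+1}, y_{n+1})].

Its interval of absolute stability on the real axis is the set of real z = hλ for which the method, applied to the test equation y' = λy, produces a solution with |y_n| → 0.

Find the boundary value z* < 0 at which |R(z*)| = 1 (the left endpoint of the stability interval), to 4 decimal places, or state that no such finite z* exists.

z* = -2.6316.

Test eqn y'=λy, z=hλ:
  y_{n+1} = y_n + z·[22/25·y_n + 3/25·y_{n+1}] ⇒ (1 − 3/25z)y_{n+1} = (1 + 22/25z)y_n
  so R(z) = (1 + 22/25z)/(1 − 3/25z).

Boundary: |R(x)|=1, x<0.
x=-0.54: |R|=0.4929
R=−1: 1+22/25x = −1+3/25x ⇒ -19/25x=2 ⇒ x=2/(-19/25)=-2.6316
Confirm numerically:
  x=-2.055: |R|=0.64848 <1
  x=-1.763: |R|=0.45515 <1
  x=-1.243: |R|=0.08166 <1
  x=-3.081: |R|=1.24936 >1
  x=-2.900: |R|=1.15134 >1
So |R|<1 on (-2.6316, 0).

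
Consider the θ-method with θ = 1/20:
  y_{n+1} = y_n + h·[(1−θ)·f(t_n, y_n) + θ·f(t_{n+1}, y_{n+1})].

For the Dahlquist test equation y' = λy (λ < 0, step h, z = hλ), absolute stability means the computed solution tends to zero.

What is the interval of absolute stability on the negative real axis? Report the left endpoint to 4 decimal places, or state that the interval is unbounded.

On y'=λy, z=hλ:
  y_{n+1} = y_n + z·[19/20·y_n + 1/20·y_{n+1}] ⇒ (1 − 1/20z)y_{n+1} = (1 + 19/20z)y_n
  R(z) = (1 + 19/20z)/(1 − 1/20z).

Find x<0 with |R(x)|<1.
x=-1.01: |R|=0.0386
R=−1: 1+19/20x = −1+1/20x ⇒ -9/10x=2 ⇒ x=2/(-9/10)=-2.2222
Confirm numerically:
  x=-2.051: |R|=0.86023 <1
  x=-2.013: |R|=0.82892 <1
  x=-1.938: |R|=0.76680 <1
  x=-1.026: |R|=0.02407 <1
  x=-2.787: |R|=1.44613 >1
  x=-2.498: |R|=1.22064 >1
  x=-2.412: |R|=1.15242 >1
Interval (-2.2222, 0).

z∈(-2.2222,0).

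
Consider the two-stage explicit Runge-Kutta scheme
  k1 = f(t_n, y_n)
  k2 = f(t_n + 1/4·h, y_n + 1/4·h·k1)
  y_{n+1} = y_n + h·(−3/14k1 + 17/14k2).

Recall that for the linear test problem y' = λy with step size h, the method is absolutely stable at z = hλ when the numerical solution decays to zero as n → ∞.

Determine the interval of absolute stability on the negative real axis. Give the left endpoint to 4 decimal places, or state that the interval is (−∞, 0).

On y'=λy, z=hλ:
  k1=λy_n ⇒ h·k1=z·y_n;  k2=λ(1+1/4z)y_n ⇒ h·k2=z(1+1/4z)y_n
  y_{n+1}/y_n = 1 − 3/14z + 17/14z(1+1/4z) = 1 + z + 17/56z²
  Hence R(z) = 1 + z + 17/56z².

Boundary: |R(x)|=1, x<0.
x=-1.38: |R|=0.1981
R=1: x+17/56x²=0 ⇒ x=−56/17=-3.2941; min R=1−1/(4·17/56)=0.1765>−1
Confirm numerically:
  x=-2.876: |R|=0.63495 <1
  x=-2.280: |R|=0.29809 <1
  x=-1.436: |R|=0.18999 <1
  x=-3.765: |R|=1.53819 >1
  x=-3.413: |R|=1.12317 >1
Stable set (-3.2941, 0).

z∈(-3.2941,0).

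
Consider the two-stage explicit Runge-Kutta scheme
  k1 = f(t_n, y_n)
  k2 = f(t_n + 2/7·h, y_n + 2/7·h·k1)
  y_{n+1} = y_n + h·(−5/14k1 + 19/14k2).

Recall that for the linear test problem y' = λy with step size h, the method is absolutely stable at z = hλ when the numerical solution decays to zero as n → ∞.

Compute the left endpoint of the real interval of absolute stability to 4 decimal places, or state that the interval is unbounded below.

Set f=λy, z=hλ:
  k1=λy_n ⇒ h·k1=z·y_n;  k2=λ(1+2/7z)y_n ⇒ h·k2=z(1+2/7z)y_n
  y_{n+1}/y_n = 1 − 5/14z + 19/14z(1+2/7z) = 1 + z + 19/49z²
  Hence R(z) = 1 + z + 19/49z².

Need |R(x)|<1, x<0.
x=-1.13: |R|=0.3651
R=1: x+19/49x²=0 ⇒ x=−49/19=-2.5789; min R=1−1/(4·19/49)=0.3553>−1
Confirm numerically:
  x=-2.459: |R|=0.88563 <1
  x=-2.131: |R|=0.62986 <1
  x=-1.622: |R|=0.39814 <1
  x=-1.497: |R|=0.37196 <1
  x=-2.797: |R|=1.23649 >1
  x=-2.770: |R|=1.20521 >1
Interval (-2.5789, 0).

left endpoint -2.5789.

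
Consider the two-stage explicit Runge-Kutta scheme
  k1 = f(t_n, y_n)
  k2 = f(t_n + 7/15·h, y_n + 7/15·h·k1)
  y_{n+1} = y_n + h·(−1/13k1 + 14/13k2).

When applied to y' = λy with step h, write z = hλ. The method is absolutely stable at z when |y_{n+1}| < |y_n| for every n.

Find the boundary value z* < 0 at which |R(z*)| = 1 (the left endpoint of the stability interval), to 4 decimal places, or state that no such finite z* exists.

z* = -1.9898.

Set f=λy, z=hλ:
  k1=λy_n ⇒ h·k1=z·y_n;  k2=λ(1+7/15z)y_n ⇒ h·k2=z(1+7/15z)y_n
  y_{n+1}/y_n = 1 − 1/13z + 14/13z(1+7/15z) = 1 + z + 98/195z²
  ⇒ R(z) = 1 + z + 98/195z².

Need |R(x)|<1, x<0.
x=-1.64: |R|=0.7117
R=1: x+98/195x²=0 ⇒ x=−195/98=-1.9898; min R=1−1/(4·98/195)=0.5026>−1
Confirm numerically:
  x=-1.950: |R|=0.96100 <1
  x=-1.915: |R|=0.92802 <1
  x=-1.095: |R|=0.50759 <1
  x=-0.804: |R|=0.52087 <1
  x=-2.318: |R|=1.38234 >1
  x=-2.062: |R|=1.07482 >1
  x=-2.040: |R|=1.05147 >1
Stable set (-1.9898, 0).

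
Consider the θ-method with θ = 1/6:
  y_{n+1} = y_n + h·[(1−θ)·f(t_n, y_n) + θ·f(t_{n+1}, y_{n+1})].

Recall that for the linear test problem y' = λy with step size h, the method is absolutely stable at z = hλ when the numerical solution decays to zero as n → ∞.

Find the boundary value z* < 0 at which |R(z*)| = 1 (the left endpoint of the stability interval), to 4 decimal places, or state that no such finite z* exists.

left endpoint -3.0000.

Set f=λy, z=hλ:
  y_{n+1} = y_n + z·[5/6·y_n + 1/6·y_{n+1}] ⇒ (1 − 1/6z)y_{n+1} = (1 + 5/6z)y_n
  ⇒ R(z) = (1 + 5/6z)/(1 − 1/6z).

Boundary: |R(x)|=1, x<0.
x=-0.41: |R|=0.6162
R=−1: 1+5/6x = −1+1/6x ⇒ -2/3x=2 ⇒ x=2/(-2/3)=-3.0000
Confirm numerically:
  x=-2.782: |R|=0.90071 <1
  x=-1.619: |R|=0.27497 <1
  x=-1.281: |R|=0.05562 <1
  x=-3.299: |R|=1.12862 >1
  x=-3.178: |R|=1.07758 >1
So |R|<1 on (-3.0000, 0).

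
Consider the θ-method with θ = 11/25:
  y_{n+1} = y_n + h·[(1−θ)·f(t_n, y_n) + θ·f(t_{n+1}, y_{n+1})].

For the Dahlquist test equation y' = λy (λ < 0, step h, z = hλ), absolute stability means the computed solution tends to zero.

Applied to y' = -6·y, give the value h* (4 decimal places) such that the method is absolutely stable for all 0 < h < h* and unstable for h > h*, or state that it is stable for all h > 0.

Set f=λy, z=hλ:
  y_{n+1} = y_n + z·[14/25·y_n + 11/25·y_{n+1}] ⇒ (1 − 11/25z)y_{n+1} = (1 + 14/25z)y_n
  so R(z) = (1 + 14/25z)/(1 − 11/25z).

Need |R(x)|<1, x<0.
x=-0.46: |R|=0.6174
R=−1: 1+14/25x = −1+11/25x ⇒ -3/25x=2 ⇒ x=2/(-3/25)=-16.6667
Confirm numerically:
  x=-14.487: |R|=0.96453 <1
  x=-13.634: |R|=0.94800 <1
  x=-12.540: |R|=0.92402 <1
  x=-9.648: |R|=0.83942 <1
  x=-17.244: |R|=1.00807 >1
  x=-17.165: |R|=1.00699 >1
Interval (-16.6667, 0).

(-16.6667,0); λ=-6 ⇒ h* = (50/3)/6 = 2.7778.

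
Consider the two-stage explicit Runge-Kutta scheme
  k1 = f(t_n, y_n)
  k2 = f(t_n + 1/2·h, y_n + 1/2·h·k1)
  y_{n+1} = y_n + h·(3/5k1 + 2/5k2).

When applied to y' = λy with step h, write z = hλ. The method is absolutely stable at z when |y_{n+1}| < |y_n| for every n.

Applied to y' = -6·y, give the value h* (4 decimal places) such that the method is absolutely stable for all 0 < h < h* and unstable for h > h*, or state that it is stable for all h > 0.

(-5.0000,0); λ=-6 ⇒ h* = (5)/6 = 0.8333.

Test eqn y'=λy, z=hλ:
  k1=λy_n ⇒ h·k1=z·y_n;  k2=λ(1+1/2z)y_n ⇒ h·k2=z(1+1/2z)y_n
  y_{n+1}/y_n = 1 + 3/5z + 2/5z(1+1/2z) = 1 + z + 1/5z²
  so R(z) = 1 + z + 1/5z².

Solve |R(x)|<1 on ℝ⁻.
x=-0.78: |R|=0.3417
R=1: x+1/5x²=0 ⇒ x=−5=-5.0000; min R=1−1/(4·1/5)=-0.2500>−1
Confirm numerically:
  x=-4.488: |R|=0.54043 <1
  x=-4.268: |R|=0.37516 <1
  x=-3.272: |R|=0.13080 <1
  x=-5.277: |R|=1.29235 >1
  x=-5.066: |R|=1.06687 >1
Interval (-5.0000, 0).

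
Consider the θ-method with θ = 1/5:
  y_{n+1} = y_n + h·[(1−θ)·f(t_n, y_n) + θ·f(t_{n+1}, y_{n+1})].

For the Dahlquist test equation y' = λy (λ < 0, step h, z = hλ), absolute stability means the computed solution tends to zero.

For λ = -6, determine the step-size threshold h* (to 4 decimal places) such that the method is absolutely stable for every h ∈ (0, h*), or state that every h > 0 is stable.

Test eqn y'=λy, z=hλ:
  y_{n+1} = y_n + z·[4/5·y_n + 1/5·y_{n+1}] ⇒ (1 − 1/5z)y_{n+1} = (1 + 4/5z)y_n
  R(z) = (1 + 4/5z)/(1 − 1/5z).

Solve |R(x)|<1 on ℝ⁻.
x=-0.81: |R|=0.3029
R=−1: 1+4/5x = −1+1/5x ⇒ -3/5x=2 ⇒ x=2/(-3/5)=-3.3333
Confirm numerically:
  x=-3.205: |R|=0.95308 <1
  x=-2.969: |R|=0.86284 <1
  x=-2.430: |R|=0.63526 <1
  x=-2.317: |R|=0.58330 <1
  x=-3.794: |R|=1.15715 >1
  x=-3.708: |R|=1.12908 >1
  x=-3.371: |R|=1.01350 >1
Interval (-3.3333, 0).

(-3.3333,0); λ=-6 ⇒ h* = (10/3)/6 = 0.5556.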